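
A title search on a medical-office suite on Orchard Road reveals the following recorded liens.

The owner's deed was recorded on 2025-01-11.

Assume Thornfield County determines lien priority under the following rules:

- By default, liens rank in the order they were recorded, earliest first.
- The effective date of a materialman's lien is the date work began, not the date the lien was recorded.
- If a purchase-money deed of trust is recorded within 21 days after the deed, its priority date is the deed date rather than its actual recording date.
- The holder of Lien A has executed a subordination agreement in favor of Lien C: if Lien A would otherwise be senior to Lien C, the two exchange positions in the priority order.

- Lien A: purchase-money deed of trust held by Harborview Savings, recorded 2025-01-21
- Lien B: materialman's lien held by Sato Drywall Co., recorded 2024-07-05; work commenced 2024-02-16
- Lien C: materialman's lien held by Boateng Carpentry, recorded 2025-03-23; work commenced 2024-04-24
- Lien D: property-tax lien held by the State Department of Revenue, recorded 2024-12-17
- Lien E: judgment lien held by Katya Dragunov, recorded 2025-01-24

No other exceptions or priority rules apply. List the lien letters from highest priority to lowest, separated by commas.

B, C, D, A, E

First, effective dates: A's effective date is the deed date, 2025-01-11; B is treated as recorded 2024-02-16, the work-commencement date; C relates back to 2024-04-24 (work commenced).
Sorted by effective date: B (2024-02-16), C (2024-04-24), D (2024-12-17), A (2025-01-11), E (2025-01-24).
A is already junior to C, so the subordination agreement changes nothing.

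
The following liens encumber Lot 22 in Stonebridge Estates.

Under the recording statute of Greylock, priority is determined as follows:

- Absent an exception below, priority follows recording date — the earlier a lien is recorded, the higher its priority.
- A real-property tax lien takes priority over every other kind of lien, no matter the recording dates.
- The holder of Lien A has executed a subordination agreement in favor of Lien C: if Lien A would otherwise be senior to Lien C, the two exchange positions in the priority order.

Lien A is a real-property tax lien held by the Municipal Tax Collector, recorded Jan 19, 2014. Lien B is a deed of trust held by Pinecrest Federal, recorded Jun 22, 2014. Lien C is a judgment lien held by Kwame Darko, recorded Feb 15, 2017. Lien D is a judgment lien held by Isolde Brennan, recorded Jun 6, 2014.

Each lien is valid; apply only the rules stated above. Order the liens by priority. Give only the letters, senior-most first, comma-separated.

C, D, B, A

A is a real-property tax lien and takes priority over every other lien.
Among the remaining liens, by effective date: D (Jun 6, 2014), B (Jun 22, 2014), C (Feb 15, 2017).
A is senior to C before the subordination, so the two trade places.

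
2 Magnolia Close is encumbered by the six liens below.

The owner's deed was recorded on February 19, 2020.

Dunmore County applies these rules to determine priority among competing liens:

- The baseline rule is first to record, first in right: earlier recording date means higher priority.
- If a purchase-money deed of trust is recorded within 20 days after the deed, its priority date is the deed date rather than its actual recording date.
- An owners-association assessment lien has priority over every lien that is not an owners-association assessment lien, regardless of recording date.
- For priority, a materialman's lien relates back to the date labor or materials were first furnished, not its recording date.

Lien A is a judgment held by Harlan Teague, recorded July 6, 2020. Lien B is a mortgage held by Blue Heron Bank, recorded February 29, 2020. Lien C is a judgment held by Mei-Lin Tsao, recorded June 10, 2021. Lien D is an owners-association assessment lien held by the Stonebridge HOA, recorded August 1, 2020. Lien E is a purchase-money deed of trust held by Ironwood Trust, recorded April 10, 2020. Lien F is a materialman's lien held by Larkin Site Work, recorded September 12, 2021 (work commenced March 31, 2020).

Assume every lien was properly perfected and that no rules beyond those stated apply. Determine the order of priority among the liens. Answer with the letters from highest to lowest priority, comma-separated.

First, effective dates: E was recorded 51 days after the deed — beyond 20 days — so no relation-back applies; F's effective date is March 31, 2020, when work began.
D, as an owners-association assessment lien, has superpriority and ranks first.
Among the remaining liens, by effective date: B (February 29, 2020), F (March 31, 2020), E (April 10, 2020), A (July 6, 2020), C (June 10, 2021).

D, B, F, E, A, C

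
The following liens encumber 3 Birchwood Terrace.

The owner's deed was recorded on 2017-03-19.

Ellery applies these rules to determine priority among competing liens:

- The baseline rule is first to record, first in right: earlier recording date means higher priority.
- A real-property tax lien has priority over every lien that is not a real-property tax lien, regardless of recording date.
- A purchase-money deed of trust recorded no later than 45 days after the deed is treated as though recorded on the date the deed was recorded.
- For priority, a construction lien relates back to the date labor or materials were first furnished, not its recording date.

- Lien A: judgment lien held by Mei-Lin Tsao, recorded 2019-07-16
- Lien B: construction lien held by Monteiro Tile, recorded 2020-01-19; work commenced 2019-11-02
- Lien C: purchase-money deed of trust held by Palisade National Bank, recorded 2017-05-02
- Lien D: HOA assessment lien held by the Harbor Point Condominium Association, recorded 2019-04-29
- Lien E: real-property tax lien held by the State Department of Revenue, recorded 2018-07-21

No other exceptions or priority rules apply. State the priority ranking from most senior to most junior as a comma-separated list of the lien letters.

E, C, D, A, B

Adjusting effective dates: B relates back to 2019-11-02 (work commenced); C's effective date is the deed date, 2017-03-19.
E is a real-property tax lien and takes priority over every other lien.
Among the remaining liens, by effective date: C (2017-03-19), D (2019-04-29), A (2019-07-16), B (2019-11-02).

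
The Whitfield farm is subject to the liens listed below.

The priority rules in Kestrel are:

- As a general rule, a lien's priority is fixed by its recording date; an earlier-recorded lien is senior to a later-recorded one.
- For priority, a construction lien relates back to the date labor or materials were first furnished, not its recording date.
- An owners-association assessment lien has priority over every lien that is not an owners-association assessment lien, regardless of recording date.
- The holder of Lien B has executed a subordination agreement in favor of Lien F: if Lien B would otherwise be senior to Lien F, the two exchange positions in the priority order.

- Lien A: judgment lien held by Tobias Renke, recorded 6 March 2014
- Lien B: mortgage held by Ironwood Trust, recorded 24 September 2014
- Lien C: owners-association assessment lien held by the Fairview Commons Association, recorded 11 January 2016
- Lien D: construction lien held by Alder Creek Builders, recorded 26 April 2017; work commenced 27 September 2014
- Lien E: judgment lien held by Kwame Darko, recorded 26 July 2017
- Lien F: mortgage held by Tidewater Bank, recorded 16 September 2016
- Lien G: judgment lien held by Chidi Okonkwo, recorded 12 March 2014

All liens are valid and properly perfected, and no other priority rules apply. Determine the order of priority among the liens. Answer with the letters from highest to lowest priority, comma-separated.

Adjusting effective dates: D is treated as recorded 27 September 2014, the work-commencement date.
As an owners-association assessment lien, C is senior to every other lien.
Ordering the rest by effective date: A (6 March 2014), G (12 March 2014), B (24 September 2014), D (27 September 2014), F (16 September 2016), E (26 July 2017).
Because B would otherwise rank above F, the subordination swaps them.

C, A, G, F, D, B, E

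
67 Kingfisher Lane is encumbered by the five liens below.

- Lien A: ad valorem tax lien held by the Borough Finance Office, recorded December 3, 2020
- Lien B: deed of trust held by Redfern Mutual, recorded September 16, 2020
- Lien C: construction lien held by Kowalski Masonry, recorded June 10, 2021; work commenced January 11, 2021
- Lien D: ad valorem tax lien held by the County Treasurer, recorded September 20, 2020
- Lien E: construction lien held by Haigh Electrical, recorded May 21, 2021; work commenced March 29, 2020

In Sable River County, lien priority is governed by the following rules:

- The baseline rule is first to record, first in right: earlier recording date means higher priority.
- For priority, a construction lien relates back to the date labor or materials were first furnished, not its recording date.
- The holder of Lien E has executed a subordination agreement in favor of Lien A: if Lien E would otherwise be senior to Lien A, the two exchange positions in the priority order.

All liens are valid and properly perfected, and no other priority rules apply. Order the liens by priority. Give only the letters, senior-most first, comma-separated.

First, effective dates: C is treated as recorded January 11, 2021, the work-commencement date; E's effective date is March 29, 2020, when work began.
Ordering by effective date: E (March 29, 2020), B (September 16, 2020), D (September 20, 2020), A (December 3, 2020), C (January 11, 2021).
The subordination applies — E was senior to A — so E and A swap.

A, B, D, E, C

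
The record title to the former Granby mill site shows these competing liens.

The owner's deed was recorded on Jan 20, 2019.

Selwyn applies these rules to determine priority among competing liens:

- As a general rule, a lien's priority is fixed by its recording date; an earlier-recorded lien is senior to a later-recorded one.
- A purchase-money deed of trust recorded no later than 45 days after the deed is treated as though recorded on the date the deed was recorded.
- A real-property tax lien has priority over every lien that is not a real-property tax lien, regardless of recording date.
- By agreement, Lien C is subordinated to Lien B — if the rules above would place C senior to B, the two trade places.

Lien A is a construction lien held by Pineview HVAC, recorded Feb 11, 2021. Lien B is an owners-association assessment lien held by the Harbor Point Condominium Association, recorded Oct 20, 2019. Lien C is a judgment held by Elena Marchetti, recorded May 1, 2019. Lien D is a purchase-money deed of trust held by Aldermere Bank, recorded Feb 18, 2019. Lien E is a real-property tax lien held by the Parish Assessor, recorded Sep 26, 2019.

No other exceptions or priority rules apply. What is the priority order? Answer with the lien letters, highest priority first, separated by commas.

Effective dates: D relates back to the deed date Jan 20, 2019.
E, as a real-property tax lien, has superpriority and ranks first.
The other liens, earliest effective date first: D (Jan 20, 2019), C (May 1, 2019), B (Oct 20, 2019), A (Feb 11, 2021).
The subordination applies — C was senior to B — so C and B swap.

E, D, B, C, A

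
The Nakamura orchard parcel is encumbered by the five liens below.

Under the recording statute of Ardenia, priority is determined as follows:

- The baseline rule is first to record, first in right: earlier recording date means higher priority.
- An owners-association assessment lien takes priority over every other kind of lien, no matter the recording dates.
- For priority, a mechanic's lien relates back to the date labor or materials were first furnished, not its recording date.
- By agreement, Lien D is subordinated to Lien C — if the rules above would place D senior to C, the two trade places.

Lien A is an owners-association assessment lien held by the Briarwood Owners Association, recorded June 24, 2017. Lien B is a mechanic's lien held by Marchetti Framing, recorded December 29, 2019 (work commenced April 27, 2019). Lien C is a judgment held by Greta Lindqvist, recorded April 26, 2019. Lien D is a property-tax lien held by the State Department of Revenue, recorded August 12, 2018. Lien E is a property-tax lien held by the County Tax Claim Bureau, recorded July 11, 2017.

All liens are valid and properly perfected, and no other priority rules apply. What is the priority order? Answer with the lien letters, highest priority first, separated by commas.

Effective dates after the stated exceptions: B is treated as recorded April 27, 2019, the work-commencement date.
A is an owners-association assessment lien, so it outranks all other liens regardless of date.
Ordering the rest by effective date: E (July 11, 2017), D (August 12, 2018), C (April 26, 2019), B (April 27, 2019).
D is senior to C before the subordination, so the two trade places.

A, E, C, D, B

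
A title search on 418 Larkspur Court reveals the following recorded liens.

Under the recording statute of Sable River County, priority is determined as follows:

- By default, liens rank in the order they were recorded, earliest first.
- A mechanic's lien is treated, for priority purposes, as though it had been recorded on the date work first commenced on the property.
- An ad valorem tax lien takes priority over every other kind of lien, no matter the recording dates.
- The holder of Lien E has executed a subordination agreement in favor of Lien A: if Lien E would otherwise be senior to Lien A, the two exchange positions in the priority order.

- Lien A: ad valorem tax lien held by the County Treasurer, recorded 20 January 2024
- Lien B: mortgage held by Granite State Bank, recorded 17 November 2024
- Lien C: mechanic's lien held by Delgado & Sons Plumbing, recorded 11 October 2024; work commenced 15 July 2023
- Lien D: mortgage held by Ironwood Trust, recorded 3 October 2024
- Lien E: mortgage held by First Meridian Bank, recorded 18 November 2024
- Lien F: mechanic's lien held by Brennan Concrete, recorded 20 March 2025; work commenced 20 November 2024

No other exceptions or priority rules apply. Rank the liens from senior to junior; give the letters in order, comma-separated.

A, C, D, B, E, F

Effective dates: C is treated as recorded 15 July 2023, the work-commencement date; F relates back to 20 November 2024 (work commenced).
A is an ad valorem tax lien, so it outranks all other liens regardless of date.
Remaining liens by effective date: C (15 July 2023), D (3 October 2024), B (17 November 2024), E (18 November 2024), F (20 November 2024).
Since E is not senior to A, the subordination leaves the order unchanged.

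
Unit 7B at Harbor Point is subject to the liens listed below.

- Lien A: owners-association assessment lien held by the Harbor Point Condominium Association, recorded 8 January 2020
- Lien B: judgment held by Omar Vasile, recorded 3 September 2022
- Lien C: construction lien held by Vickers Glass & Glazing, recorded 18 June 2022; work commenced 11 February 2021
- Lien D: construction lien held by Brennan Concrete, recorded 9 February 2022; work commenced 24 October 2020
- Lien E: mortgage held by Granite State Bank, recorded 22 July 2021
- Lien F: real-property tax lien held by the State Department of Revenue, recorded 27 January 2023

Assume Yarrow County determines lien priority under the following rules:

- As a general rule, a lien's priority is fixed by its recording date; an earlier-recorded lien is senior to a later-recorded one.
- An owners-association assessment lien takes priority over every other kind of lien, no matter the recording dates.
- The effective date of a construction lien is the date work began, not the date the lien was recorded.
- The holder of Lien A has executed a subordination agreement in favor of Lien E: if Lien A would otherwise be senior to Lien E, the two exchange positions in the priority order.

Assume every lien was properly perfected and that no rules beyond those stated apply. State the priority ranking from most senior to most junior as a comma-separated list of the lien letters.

Adjusting effective dates: C relates back to 11 February 2021 (work commenced); D's effective date is 24 October 2020, when work began.
A is an owners-association assessment lien and takes priority over every other lien.
Remaining liens by effective date: D (24 October 2020), C (11 February 2021), E (22 July 2021), B (3 September 2022), F (27 January 2023).
The subordination applies — A was senior to E — so A and E swap.

E, D, C, A, B, F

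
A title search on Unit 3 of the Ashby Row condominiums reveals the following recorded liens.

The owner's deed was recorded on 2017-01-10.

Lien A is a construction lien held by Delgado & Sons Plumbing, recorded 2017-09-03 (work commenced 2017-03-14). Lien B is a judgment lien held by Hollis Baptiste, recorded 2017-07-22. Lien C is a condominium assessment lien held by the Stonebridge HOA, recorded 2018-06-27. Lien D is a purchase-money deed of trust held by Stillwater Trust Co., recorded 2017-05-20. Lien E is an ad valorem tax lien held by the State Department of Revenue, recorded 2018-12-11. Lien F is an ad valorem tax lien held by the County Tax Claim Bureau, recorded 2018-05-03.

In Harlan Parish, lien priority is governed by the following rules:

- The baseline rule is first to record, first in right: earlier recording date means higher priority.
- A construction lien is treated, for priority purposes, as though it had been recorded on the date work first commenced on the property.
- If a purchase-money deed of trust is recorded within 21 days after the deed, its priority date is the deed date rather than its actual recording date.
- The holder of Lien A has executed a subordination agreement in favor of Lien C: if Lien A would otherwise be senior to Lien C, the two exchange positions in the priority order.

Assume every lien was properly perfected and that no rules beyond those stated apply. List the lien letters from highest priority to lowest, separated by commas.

Effective dates after the stated exceptions: A's effective date is 2017-03-14, when work began; D was recorded 130 days after the deed, outside the 21-day window, so it keeps its recording date.
By effective date: A (2017-03-14), D (2017-05-20), B (2017-07-22), F (2018-05-03), C (2018-06-27), E (2018-12-11).
A would otherwise be senior to C, so under the subordination agreement A and C exchange positions.

C, D, B, F, A, E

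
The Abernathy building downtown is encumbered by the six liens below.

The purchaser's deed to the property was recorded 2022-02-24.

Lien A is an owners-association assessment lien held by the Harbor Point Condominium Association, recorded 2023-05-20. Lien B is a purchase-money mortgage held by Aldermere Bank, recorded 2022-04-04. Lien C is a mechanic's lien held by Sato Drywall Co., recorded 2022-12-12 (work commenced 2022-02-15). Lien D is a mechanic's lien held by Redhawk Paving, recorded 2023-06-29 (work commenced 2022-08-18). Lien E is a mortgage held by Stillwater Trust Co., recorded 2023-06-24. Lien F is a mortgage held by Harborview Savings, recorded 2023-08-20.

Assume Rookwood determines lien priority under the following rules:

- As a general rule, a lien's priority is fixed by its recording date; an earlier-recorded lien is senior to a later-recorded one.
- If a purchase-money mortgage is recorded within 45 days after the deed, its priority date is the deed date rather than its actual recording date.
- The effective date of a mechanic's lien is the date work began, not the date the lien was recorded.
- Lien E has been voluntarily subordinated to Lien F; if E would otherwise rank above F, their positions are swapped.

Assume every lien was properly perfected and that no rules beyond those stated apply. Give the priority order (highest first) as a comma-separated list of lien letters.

C, B, D, A, F, E

Effective dates after the stated exceptions: B relates back to the deed date 2022-02-24; C relates back to 2022-02-15 (work commenced); D relates back to 2022-08-18 (work commenced).
Ordering by effective date: C (2022-02-15), B (2022-02-24), D (2022-08-18), A (2023-05-20), E (2023-06-24), F (2023-08-20).
The subordination applies — E was senior to F — so E and F swap.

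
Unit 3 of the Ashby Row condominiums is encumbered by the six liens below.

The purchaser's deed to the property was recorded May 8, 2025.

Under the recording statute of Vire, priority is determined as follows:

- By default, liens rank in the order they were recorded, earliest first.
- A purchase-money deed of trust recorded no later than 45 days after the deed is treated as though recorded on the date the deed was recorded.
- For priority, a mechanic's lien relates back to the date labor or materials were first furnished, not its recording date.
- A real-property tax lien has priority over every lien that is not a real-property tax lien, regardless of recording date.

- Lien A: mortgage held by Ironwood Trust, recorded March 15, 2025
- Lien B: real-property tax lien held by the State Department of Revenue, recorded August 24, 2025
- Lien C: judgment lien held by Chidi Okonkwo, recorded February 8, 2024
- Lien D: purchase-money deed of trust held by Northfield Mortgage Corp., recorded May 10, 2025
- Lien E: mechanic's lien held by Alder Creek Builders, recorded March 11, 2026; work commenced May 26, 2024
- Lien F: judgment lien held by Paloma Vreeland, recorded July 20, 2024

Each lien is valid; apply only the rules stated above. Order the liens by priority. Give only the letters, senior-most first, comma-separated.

Effective dates: D's effective date is the deed date, May 8, 2025; E relates back to May 26, 2024 (work commenced).
As a real-property tax lien, B is senior to every other lien.
Ordering the rest by effective date: C (February 8, 2024), E (May 26, 2024), F (July 20, 2024), A (March 15, 2025), D (May 8, 2025).

B, C, E, F, A, D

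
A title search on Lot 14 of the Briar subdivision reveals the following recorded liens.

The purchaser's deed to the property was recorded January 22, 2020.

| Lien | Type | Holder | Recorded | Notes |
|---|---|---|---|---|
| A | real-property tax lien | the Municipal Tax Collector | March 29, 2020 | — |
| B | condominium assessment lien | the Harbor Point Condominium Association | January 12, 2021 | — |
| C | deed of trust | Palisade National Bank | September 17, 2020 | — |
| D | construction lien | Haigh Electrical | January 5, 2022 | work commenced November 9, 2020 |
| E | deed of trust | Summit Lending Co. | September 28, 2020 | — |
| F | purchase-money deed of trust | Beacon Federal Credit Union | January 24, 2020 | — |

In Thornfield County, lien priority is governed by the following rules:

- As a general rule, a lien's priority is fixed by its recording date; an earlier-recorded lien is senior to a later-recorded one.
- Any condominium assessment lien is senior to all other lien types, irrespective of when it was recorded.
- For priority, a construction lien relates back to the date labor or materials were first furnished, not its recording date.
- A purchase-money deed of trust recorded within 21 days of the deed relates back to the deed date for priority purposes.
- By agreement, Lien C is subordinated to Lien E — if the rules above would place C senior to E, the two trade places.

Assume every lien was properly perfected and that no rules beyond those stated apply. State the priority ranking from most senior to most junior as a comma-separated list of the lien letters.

B, F, A, E, C, D

Effective dates after the stated exceptions: D's effective date is November 9, 2020, when work began; F's effective date is the deed date, January 22, 2020.
B is a condominium assessment lien, so it outranks all other liens regardless of date.
Ordering the rest by effective date: F (January 22, 2020), A (March 29, 2020), C (September 17, 2020), E (September 28, 2020), D (November 9, 2020).
The subordination applies — C was senior to E — so C and E swap.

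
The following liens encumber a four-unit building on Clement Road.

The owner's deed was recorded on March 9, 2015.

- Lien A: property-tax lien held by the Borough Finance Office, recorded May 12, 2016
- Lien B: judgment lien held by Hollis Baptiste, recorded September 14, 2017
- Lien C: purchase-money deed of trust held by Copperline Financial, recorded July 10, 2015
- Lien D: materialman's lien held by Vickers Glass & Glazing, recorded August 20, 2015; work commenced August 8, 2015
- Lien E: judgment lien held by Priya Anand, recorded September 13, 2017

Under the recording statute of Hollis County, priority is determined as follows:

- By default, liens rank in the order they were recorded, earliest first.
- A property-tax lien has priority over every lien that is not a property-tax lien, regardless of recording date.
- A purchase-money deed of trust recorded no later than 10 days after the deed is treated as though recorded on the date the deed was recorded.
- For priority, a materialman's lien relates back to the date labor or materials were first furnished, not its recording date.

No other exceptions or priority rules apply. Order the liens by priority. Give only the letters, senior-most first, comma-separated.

A, C, D, E, B

Adjusting effective dates: C was recorded 123 days after the deed, outside the 10-day window, so it keeps its recording date; D is treated as recorded August 8, 2015, the work-commencement date.
As a property-tax lien, A is senior to every other lien.
Remaining liens by effective date: C (July 10, 2015), D (August 8, 2015), E (September 13, 2017), B (September 14, 2017).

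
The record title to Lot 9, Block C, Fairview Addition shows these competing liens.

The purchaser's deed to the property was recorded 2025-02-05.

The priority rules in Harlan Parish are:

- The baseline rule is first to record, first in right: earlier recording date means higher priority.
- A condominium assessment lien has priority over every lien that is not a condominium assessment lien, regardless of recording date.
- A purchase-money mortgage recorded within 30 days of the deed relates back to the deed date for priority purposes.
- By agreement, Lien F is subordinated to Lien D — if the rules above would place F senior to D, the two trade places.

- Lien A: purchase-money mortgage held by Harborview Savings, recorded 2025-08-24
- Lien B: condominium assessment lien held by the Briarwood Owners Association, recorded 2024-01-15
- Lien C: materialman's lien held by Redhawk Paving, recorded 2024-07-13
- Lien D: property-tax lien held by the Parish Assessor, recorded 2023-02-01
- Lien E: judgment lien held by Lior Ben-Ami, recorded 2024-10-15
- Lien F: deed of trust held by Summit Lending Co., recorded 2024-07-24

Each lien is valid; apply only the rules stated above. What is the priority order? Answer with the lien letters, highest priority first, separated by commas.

Effective dates after the stated exceptions: A was recorded 200 days after the deed — beyond 30 days — so no relation-back applies.
B is a condominium assessment lien, so it outranks all other liens regardless of date.
Ordering the rest by effective date: D (2023-02-01), C (2024-07-13), F (2024-07-24), E (2024-10-15), A (2025-08-24).
Since F is not senior to D, the subordination leaves the order unchanged.

B, D, C, F, E, A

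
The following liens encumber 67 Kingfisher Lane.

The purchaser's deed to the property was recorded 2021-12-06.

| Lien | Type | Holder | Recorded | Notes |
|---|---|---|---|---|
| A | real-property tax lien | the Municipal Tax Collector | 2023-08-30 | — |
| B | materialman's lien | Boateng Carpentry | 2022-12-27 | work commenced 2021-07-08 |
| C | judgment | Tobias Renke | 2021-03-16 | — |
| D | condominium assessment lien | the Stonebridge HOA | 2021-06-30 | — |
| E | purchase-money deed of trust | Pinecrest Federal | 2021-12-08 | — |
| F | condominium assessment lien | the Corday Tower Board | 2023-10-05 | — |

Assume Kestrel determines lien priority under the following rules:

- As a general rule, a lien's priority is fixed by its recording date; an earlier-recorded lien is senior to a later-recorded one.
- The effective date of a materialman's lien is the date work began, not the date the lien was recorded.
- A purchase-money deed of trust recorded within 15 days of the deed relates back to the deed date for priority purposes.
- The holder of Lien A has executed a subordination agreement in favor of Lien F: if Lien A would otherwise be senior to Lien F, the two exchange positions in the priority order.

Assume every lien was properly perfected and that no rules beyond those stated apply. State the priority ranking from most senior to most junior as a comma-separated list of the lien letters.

C, D, B, E, F, A

Effective dates after the stated exceptions: B is treated as recorded 2021-07-08, the work-commencement date; E was recorded within the 15-day window, so its effective date is the deed date 2021-12-06.
Sorted by effective date: C (2021-03-16), D (2021-06-30), B (2021-07-08), E (2021-12-06), A (2023-08-30), F (2023-10-05).
The subordination applies — A was senior to F — so A and F swap.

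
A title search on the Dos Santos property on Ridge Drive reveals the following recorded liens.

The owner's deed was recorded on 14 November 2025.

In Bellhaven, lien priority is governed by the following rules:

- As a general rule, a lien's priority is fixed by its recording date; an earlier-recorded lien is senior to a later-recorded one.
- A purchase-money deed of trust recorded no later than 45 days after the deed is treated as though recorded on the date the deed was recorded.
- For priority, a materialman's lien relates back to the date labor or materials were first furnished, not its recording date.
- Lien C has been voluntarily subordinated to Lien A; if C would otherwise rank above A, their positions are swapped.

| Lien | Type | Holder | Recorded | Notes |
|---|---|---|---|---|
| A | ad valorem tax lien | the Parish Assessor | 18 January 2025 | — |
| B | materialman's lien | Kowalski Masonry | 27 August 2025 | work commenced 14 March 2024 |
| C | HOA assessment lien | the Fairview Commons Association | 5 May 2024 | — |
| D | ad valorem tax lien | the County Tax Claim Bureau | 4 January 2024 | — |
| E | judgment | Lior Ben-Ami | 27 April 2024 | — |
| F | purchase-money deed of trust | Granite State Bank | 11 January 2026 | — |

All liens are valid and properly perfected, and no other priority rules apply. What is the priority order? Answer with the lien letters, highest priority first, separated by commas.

Effective dates after the stated exceptions: B's effective date is 14 March 2024, when work began; F missed the 45-day window (58 days after the deed), so its recording date stands.
Sorted by effective date: D (4 January 2024), B (14 March 2024), E (27 April 2024), C (5 May 2024), A (18 January 2025), F (11 January 2026).
C is senior to A before the subordination, so the two trade places.

D, B, E, A, C, F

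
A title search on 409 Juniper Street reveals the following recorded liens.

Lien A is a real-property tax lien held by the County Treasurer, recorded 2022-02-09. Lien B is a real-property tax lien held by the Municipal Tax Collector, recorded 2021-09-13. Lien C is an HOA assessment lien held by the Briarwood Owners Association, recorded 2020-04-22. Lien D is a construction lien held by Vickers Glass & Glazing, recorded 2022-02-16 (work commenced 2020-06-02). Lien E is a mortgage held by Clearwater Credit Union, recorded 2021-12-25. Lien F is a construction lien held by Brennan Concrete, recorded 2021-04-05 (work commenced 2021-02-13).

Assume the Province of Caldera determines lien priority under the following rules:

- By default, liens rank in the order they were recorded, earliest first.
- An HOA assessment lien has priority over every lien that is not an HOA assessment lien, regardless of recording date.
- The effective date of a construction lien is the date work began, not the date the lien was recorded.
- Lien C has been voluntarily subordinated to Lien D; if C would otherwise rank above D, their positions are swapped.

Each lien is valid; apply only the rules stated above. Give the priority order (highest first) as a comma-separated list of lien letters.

First, effective dates: D's effective date is 2020-06-02, when work began; F relates back to 2021-02-13 (work commenced).
C, as an HOA assessment lien, has superpriority and ranks first.
Ordering the rest by effective date: D (2020-06-02), F (2021-02-13), B (2021-09-13), E (2021-12-25), A (2022-02-09).
C is senior to D before the subordination, so the two trade places.

D, C, F, B, E, A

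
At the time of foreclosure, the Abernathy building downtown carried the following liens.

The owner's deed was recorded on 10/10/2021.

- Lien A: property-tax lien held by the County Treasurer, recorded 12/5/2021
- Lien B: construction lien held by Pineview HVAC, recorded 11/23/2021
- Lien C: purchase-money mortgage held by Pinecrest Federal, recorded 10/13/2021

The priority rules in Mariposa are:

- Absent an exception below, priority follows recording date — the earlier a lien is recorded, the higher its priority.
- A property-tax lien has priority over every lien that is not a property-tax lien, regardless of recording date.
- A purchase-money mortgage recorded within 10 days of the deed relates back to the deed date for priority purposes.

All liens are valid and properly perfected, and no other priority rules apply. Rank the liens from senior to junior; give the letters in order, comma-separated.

A, C, B

Effective dates: C relates back to the deed date 10/10/2021.
A is a property-tax lien, so it outranks all other liens regardless of date.
Remaining liens by effective date: C (10/10/2021), B (11/23/2021).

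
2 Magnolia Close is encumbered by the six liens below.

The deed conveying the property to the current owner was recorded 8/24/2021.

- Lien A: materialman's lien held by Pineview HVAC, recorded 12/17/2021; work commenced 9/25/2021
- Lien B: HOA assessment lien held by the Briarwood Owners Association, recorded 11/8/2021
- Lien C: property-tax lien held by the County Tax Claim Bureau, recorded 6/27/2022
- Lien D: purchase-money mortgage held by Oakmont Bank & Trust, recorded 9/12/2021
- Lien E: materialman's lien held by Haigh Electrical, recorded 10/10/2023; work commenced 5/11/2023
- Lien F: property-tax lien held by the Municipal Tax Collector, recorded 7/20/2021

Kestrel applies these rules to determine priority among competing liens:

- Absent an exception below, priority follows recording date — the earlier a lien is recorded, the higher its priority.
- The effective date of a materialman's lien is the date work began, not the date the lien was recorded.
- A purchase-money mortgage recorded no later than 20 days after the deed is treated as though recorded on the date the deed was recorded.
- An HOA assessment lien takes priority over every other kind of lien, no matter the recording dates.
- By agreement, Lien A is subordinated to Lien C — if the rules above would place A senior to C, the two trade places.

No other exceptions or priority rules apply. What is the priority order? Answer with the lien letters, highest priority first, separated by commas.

Effective dates after the stated exceptions: A relates back to 9/25/2021 (work commenced); D relates back to the deed date 8/24/2021; E relates back to 5/11/2023 (work commenced).
As an HOA assessment lien, B is senior to every other lien.
Ordering the rest by effective date: F (7/20/2021), D (8/24/2021), A (9/25/2021), C (6/27/2022), E (5/11/2023).
Because A would otherwise rank above C, the subordination swaps them.

B, F, D, C, A, E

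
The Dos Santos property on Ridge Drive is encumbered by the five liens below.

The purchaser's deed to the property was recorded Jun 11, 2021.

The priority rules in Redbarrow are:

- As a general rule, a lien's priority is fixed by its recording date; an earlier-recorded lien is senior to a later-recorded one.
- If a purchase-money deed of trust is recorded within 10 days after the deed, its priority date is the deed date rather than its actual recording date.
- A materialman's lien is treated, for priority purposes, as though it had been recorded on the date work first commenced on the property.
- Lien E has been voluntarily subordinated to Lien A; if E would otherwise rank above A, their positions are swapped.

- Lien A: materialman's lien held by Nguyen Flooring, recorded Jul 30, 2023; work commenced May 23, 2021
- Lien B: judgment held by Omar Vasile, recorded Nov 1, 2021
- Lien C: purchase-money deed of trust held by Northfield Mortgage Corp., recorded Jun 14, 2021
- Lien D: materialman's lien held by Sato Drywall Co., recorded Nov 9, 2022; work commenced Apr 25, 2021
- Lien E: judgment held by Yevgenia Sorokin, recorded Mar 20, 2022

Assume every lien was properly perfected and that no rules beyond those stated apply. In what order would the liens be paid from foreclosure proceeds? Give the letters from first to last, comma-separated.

Effective dates: A is treated as recorded May 23, 2021, the work-commencement date; C's effective date is the deed date, Jun 11, 2021; D's effective date is Apr 25, 2021, when work began.
By effective date: D (Apr 25, 2021), A (May 23, 2021), C (Jun 11, 2021), B (Nov 1, 2021), E (Mar 20, 2022).
E is already junior to A, so the subordination agreement changes nothing.

D, A, C, B, E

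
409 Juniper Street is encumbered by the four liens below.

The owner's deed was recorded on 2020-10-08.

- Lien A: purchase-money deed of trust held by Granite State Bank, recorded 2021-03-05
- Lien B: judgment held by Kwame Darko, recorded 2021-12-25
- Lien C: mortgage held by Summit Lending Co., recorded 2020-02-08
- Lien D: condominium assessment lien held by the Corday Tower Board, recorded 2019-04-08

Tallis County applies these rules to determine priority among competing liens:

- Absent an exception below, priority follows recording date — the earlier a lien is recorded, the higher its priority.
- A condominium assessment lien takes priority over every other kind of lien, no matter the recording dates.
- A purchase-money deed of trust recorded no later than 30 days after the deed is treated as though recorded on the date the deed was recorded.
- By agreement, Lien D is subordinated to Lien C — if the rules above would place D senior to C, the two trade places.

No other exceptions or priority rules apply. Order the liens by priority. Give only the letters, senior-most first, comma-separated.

C, D, A, B

Effective dates: A missed the 30-day window (148 days after the deed), so its recording date stands.
D, as a condominium assessment lien, has superpriority and ranks first.
Ordering the rest by effective date: C (2020-02-08), A (2021-03-05), B (2021-12-25).
The subordination applies — D was senior to C — so D and C swap.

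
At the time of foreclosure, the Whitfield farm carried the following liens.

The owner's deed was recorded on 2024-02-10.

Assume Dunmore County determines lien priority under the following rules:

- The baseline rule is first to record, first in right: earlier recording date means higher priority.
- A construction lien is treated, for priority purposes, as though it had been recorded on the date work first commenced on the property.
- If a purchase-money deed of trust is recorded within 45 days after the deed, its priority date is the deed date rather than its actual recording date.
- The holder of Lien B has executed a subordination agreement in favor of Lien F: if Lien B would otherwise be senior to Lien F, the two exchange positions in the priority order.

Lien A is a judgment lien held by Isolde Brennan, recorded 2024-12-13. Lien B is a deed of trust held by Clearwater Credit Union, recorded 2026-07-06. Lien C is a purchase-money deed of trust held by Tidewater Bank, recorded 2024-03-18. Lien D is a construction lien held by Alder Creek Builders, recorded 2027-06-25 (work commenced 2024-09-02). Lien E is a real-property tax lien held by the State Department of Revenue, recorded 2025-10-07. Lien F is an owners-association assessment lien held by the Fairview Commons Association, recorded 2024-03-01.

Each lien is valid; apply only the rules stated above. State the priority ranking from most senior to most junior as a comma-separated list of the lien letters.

Effective dates after the stated exceptions: C was recorded within the 45-day window, so its effective date is the deed date 2024-02-10; D is treated as recorded 2024-09-02, the work-commencement date.
By effective date, earliest first: C (2024-02-10), F (2024-03-01), D (2024-09-02), A (2024-12-13), E (2025-10-07), B (2026-07-06).
B is already junior to F, so the subordination agreement changes nothing.

C, F, D, A, E, B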